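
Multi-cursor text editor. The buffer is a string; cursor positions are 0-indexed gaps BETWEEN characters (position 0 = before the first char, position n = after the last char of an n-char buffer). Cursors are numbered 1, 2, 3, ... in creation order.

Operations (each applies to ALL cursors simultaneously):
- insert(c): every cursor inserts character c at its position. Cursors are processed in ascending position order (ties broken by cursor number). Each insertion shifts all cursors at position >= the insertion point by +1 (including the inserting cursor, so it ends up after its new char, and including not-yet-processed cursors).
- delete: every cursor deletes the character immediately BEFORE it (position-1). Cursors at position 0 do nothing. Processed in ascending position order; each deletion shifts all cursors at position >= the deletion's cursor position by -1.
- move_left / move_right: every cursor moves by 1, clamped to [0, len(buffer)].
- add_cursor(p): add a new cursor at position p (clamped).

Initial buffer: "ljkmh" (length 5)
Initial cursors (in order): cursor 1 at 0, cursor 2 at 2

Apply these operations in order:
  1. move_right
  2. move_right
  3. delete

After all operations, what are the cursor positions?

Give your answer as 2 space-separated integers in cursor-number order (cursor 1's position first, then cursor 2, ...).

Answer: 1 2

Derivation:
After op 1 (move_right): buffer="ljkmh" (len 5), cursors c1@1 c2@3, authorship .....
After op 2 (move_right): buffer="ljkmh" (len 5), cursors c1@2 c2@4, authorship .....
After op 3 (delete): buffer="lkh" (len 3), cursors c1@1 c2@2, authorship ...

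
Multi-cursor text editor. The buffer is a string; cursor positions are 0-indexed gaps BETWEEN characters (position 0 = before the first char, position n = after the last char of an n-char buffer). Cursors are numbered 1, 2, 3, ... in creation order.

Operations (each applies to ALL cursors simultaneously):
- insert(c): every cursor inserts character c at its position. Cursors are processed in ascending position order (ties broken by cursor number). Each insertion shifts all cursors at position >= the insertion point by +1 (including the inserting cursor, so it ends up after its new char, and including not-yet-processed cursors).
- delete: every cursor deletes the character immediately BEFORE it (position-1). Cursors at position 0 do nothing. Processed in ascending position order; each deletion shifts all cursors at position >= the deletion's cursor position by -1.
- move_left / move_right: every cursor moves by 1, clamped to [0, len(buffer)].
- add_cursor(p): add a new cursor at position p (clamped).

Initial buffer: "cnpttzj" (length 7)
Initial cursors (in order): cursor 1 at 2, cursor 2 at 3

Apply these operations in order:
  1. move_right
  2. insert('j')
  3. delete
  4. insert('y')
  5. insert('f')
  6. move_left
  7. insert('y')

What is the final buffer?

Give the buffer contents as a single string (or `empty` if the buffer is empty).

Answer: cnpyyftyyftzj

Derivation:
After op 1 (move_right): buffer="cnpttzj" (len 7), cursors c1@3 c2@4, authorship .......
After op 2 (insert('j')): buffer="cnpjtjtzj" (len 9), cursors c1@4 c2@6, authorship ...1.2...
After op 3 (delete): buffer="cnpttzj" (len 7), cursors c1@3 c2@4, authorship .......
After op 4 (insert('y')): buffer="cnpytytzj" (len 9), cursors c1@4 c2@6, authorship ...1.2...
After op 5 (insert('f')): buffer="cnpyftyftzj" (len 11), cursors c1@5 c2@8, authorship ...11.22...
After op 6 (move_left): buffer="cnpyftyftzj" (len 11), cursors c1@4 c2@7, authorship ...11.22...
After op 7 (insert('y')): buffer="cnpyyftyyftzj" (len 13), cursors c1@5 c2@9, authorship ...111.222...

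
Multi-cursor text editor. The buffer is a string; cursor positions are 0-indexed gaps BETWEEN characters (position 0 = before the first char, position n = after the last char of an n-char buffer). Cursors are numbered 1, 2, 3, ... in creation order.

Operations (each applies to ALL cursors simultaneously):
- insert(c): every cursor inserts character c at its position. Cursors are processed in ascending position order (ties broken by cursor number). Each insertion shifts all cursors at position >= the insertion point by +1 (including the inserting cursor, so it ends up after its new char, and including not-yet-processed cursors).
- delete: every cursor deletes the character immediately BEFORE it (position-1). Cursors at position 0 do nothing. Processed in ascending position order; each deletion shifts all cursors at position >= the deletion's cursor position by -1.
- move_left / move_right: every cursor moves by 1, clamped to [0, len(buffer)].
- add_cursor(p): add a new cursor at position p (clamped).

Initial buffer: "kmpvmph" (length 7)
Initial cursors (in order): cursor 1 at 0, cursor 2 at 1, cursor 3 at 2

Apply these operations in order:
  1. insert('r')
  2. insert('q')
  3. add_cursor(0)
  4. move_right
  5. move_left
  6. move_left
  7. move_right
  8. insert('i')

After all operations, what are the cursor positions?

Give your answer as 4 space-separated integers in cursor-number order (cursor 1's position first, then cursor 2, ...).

After op 1 (insert('r')): buffer="rkrmrpvmph" (len 10), cursors c1@1 c2@3 c3@5, authorship 1.2.3.....
After op 2 (insert('q')): buffer="rqkrqmrqpvmph" (len 13), cursors c1@2 c2@5 c3@8, authorship 11.22.33.....
After op 3 (add_cursor(0)): buffer="rqkrqmrqpvmph" (len 13), cursors c4@0 c1@2 c2@5 c3@8, authorship 11.22.33.....
After op 4 (move_right): buffer="rqkrqmrqpvmph" (len 13), cursors c4@1 c1@3 c2@6 c3@9, authorship 11.22.33.....
After op 5 (move_left): buffer="rqkrqmrqpvmph" (len 13), cursors c4@0 c1@2 c2@5 c3@8, authorship 11.22.33.....
After op 6 (move_left): buffer="rqkrqmrqpvmph" (len 13), cursors c4@0 c1@1 c2@4 c3@7, authorship 11.22.33.....
After op 7 (move_right): buffer="rqkrqmrqpvmph" (len 13), cursors c4@1 c1@2 c2@5 c3@8, authorship 11.22.33.....
After op 8 (insert('i')): buffer="riqikrqimrqipvmph" (len 17), cursors c4@2 c1@4 c2@8 c3@12, authorship 1411.222.333.....

Answer: 4 8 12 2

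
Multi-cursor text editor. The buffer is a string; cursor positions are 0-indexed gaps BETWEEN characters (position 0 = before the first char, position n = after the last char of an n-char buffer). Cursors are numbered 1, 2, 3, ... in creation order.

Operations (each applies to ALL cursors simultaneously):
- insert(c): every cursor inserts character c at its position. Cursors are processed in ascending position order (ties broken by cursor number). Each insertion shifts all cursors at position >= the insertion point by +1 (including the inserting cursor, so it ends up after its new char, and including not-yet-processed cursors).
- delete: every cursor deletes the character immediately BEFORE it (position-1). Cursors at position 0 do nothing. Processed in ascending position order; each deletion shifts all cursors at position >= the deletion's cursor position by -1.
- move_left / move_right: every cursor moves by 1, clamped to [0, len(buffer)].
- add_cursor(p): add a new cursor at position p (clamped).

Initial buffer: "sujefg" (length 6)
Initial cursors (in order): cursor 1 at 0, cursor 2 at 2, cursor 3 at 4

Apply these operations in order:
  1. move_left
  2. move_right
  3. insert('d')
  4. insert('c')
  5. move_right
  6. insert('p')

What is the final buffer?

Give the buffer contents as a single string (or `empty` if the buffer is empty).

Answer: sdcupdcjpedcfpg

Derivation:
After op 1 (move_left): buffer="sujefg" (len 6), cursors c1@0 c2@1 c3@3, authorship ......
After op 2 (move_right): buffer="sujefg" (len 6), cursors c1@1 c2@2 c3@4, authorship ......
After op 3 (insert('d')): buffer="sdudjedfg" (len 9), cursors c1@2 c2@4 c3@7, authorship .1.2..3..
After op 4 (insert('c')): buffer="sdcudcjedcfg" (len 12), cursors c1@3 c2@6 c3@10, authorship .11.22..33..
After op 5 (move_right): buffer="sdcudcjedcfg" (len 12), cursors c1@4 c2@7 c3@11, authorship .11.22..33..
After op 6 (insert('p')): buffer="sdcupdcjpedcfpg" (len 15), cursors c1@5 c2@9 c3@14, authorship .11.122.2.33.3.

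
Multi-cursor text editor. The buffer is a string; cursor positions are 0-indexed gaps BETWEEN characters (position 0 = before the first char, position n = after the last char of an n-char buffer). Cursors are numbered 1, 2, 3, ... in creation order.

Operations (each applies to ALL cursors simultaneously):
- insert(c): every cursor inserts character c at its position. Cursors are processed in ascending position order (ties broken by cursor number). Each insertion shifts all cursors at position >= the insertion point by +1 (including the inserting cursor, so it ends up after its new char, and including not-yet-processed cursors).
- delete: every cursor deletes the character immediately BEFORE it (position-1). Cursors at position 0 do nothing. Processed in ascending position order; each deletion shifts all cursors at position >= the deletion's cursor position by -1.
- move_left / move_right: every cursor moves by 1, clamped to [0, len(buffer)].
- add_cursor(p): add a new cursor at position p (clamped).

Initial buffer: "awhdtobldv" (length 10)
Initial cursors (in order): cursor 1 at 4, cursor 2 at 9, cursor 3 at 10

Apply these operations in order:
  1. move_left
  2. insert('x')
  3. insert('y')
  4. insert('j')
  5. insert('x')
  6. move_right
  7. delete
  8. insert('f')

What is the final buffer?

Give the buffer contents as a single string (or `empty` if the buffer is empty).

Answer: awhxyjxftoblxyjxfxyjxf

Derivation:
After op 1 (move_left): buffer="awhdtobldv" (len 10), cursors c1@3 c2@8 c3@9, authorship ..........
After op 2 (insert('x')): buffer="awhxdtoblxdxv" (len 13), cursors c1@4 c2@10 c3@12, authorship ...1.....2.3.
After op 3 (insert('y')): buffer="awhxydtoblxydxyv" (len 16), cursors c1@5 c2@12 c3@15, authorship ...11.....22.33.
After op 4 (insert('j')): buffer="awhxyjdtoblxyjdxyjv" (len 19), cursors c1@6 c2@14 c3@18, authorship ...111.....222.333.
After op 5 (insert('x')): buffer="awhxyjxdtoblxyjxdxyjxv" (len 22), cursors c1@7 c2@16 c3@21, authorship ...1111.....2222.3333.
After op 6 (move_right): buffer="awhxyjxdtoblxyjxdxyjxv" (len 22), cursors c1@8 c2@17 c3@22, authorship ...1111.....2222.3333.
After op 7 (delete): buffer="awhxyjxtoblxyjxxyjx" (len 19), cursors c1@7 c2@15 c3@19, authorship ...1111....22223333
After op 8 (insert('f')): buffer="awhxyjxftoblxyjxfxyjxf" (len 22), cursors c1@8 c2@17 c3@22, authorship ...11111....2222233333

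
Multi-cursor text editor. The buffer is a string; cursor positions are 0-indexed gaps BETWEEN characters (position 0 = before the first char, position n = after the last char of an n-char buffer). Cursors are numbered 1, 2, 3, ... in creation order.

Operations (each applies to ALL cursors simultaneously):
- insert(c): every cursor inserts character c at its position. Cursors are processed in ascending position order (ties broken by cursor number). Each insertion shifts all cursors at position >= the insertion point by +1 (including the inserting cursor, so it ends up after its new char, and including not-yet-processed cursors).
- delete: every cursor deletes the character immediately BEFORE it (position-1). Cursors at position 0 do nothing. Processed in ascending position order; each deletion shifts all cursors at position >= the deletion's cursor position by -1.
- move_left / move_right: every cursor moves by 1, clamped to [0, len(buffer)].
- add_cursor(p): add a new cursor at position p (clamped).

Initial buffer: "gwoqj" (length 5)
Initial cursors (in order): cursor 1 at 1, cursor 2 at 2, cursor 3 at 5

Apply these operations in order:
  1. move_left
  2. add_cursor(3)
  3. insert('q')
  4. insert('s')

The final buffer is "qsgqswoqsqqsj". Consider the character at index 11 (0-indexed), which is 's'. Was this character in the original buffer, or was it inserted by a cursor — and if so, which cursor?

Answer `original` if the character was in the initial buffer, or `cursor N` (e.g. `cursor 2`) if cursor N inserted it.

After op 1 (move_left): buffer="gwoqj" (len 5), cursors c1@0 c2@1 c3@4, authorship .....
After op 2 (add_cursor(3)): buffer="gwoqj" (len 5), cursors c1@0 c2@1 c4@3 c3@4, authorship .....
After op 3 (insert('q')): buffer="qgqwoqqqj" (len 9), cursors c1@1 c2@3 c4@6 c3@8, authorship 1.2..4.3.
After op 4 (insert('s')): buffer="qsgqswoqsqqsj" (len 13), cursors c1@2 c2@5 c4@9 c3@12, authorship 11.22..44.33.
Authorship (.=original, N=cursor N): 1 1 . 2 2 . . 4 4 . 3 3 .
Index 11: author = 3

Answer: cursor 3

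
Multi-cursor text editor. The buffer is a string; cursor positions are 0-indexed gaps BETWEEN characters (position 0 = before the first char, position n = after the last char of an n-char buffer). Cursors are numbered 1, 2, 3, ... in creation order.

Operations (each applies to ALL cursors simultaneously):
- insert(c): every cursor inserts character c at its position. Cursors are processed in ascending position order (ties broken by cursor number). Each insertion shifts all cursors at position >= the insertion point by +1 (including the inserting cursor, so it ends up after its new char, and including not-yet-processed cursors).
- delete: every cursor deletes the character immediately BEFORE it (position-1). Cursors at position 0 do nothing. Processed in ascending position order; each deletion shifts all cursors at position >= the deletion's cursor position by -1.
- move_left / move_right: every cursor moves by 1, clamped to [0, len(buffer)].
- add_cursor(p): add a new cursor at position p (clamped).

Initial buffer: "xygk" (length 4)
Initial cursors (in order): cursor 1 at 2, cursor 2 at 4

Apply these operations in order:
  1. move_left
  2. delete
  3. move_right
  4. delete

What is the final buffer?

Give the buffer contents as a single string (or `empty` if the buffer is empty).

After op 1 (move_left): buffer="xygk" (len 4), cursors c1@1 c2@3, authorship ....
After op 2 (delete): buffer="yk" (len 2), cursors c1@0 c2@1, authorship ..
After op 3 (move_right): buffer="yk" (len 2), cursors c1@1 c2@2, authorship ..
After op 4 (delete): buffer="" (len 0), cursors c1@0 c2@0, authorship 

Answer: empty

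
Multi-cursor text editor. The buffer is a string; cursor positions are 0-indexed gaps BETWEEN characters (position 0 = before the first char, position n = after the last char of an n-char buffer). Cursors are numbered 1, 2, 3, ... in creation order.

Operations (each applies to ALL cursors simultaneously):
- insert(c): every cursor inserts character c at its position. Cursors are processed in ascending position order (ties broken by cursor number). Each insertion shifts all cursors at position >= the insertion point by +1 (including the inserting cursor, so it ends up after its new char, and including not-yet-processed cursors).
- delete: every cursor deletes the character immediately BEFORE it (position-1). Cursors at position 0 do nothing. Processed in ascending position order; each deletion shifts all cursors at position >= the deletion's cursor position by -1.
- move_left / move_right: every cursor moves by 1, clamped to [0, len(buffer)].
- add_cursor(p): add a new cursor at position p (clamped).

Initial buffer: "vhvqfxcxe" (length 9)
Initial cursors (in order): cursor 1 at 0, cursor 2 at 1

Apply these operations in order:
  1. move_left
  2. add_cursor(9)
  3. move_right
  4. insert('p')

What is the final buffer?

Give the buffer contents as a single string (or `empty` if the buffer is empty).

After op 1 (move_left): buffer="vhvqfxcxe" (len 9), cursors c1@0 c2@0, authorship .........
After op 2 (add_cursor(9)): buffer="vhvqfxcxe" (len 9), cursors c1@0 c2@0 c3@9, authorship .........
After op 3 (move_right): buffer="vhvqfxcxe" (len 9), cursors c1@1 c2@1 c3@9, authorship .........
After op 4 (insert('p')): buffer="vpphvqfxcxep" (len 12), cursors c1@3 c2@3 c3@12, authorship .12........3

Answer: vpphvqfxcxep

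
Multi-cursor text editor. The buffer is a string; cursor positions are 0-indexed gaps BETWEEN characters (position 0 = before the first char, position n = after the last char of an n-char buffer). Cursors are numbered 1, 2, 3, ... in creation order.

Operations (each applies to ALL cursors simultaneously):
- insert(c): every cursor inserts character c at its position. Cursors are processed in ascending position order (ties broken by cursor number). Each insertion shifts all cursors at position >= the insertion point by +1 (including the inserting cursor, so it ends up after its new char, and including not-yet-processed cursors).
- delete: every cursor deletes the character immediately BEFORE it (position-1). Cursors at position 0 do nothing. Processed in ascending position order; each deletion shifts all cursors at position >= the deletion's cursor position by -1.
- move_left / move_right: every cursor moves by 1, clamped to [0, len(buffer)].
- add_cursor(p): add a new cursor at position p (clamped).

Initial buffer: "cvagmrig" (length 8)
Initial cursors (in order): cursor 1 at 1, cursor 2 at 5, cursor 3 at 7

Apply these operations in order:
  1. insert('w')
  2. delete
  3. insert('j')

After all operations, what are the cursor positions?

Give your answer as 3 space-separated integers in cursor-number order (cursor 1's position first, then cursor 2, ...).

After op 1 (insert('w')): buffer="cwvagmwriwg" (len 11), cursors c1@2 c2@7 c3@10, authorship .1....2..3.
After op 2 (delete): buffer="cvagmrig" (len 8), cursors c1@1 c2@5 c3@7, authorship ........
After op 3 (insert('j')): buffer="cjvagmjrijg" (len 11), cursors c1@2 c2@7 c3@10, authorship .1....2..3.

Answer: 2 7 10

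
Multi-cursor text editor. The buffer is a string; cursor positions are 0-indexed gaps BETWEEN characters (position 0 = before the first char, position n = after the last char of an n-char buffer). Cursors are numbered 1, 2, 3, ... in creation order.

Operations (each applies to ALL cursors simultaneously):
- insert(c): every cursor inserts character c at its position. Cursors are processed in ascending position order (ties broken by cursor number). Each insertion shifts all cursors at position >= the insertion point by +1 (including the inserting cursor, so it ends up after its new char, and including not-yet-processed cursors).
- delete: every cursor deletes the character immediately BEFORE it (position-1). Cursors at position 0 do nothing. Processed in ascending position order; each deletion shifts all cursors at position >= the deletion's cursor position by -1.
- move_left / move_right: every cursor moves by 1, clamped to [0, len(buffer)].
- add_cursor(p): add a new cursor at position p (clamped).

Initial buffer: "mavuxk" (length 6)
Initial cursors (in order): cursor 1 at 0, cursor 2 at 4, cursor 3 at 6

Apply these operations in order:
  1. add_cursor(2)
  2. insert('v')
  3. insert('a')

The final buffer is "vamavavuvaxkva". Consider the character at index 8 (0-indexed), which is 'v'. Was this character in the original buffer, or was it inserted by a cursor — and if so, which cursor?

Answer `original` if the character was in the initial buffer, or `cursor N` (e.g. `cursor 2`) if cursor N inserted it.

After op 1 (add_cursor(2)): buffer="mavuxk" (len 6), cursors c1@0 c4@2 c2@4 c3@6, authorship ......
After op 2 (insert('v')): buffer="vmavvuvxkv" (len 10), cursors c1@1 c4@4 c2@7 c3@10, authorship 1..4..2..3
After op 3 (insert('a')): buffer="vamavavuvaxkva" (len 14), cursors c1@2 c4@6 c2@10 c3@14, authorship 11..44..22..33
Authorship (.=original, N=cursor N): 1 1 . . 4 4 . . 2 2 . . 3 3
Index 8: author = 2

Answer: cursor 2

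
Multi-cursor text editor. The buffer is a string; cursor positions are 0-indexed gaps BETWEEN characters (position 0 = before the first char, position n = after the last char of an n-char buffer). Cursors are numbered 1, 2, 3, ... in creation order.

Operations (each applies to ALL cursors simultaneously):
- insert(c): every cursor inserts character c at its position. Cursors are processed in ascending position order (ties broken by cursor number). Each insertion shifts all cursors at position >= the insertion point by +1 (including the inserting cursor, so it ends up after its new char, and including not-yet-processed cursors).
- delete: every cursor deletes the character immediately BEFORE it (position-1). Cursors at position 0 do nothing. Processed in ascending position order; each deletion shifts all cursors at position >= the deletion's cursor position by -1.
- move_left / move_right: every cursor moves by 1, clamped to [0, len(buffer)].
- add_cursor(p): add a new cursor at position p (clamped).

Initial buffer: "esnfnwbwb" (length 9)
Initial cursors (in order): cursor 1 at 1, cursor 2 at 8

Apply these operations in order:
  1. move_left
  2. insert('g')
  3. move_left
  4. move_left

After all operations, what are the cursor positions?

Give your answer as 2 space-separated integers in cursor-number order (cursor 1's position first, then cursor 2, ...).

After op 1 (move_left): buffer="esnfnwbwb" (len 9), cursors c1@0 c2@7, authorship .........
After op 2 (insert('g')): buffer="gesnfnwbgwb" (len 11), cursors c1@1 c2@9, authorship 1.......2..
After op 3 (move_left): buffer="gesnfnwbgwb" (len 11), cursors c1@0 c2@8, authorship 1.......2..
After op 4 (move_left): buffer="gesnfnwbgwb" (len 11), cursors c1@0 c2@7, authorship 1.......2..

Answer: 0 7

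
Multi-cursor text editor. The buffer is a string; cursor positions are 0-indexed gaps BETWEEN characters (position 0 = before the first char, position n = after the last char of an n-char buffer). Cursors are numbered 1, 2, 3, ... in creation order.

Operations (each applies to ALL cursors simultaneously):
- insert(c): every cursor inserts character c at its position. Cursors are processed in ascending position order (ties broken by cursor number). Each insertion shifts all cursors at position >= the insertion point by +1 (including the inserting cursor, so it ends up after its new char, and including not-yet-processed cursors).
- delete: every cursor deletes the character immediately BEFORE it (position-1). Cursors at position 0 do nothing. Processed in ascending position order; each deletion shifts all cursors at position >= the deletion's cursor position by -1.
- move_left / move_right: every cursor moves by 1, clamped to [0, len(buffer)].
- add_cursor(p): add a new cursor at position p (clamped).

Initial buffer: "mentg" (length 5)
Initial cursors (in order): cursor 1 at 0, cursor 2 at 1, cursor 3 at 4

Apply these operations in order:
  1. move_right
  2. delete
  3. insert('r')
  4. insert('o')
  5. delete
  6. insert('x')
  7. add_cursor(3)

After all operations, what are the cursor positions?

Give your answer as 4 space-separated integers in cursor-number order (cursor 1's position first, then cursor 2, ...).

After op 1 (move_right): buffer="mentg" (len 5), cursors c1@1 c2@2 c3@5, authorship .....
After op 2 (delete): buffer="nt" (len 2), cursors c1@0 c2@0 c3@2, authorship ..
After op 3 (insert('r')): buffer="rrntr" (len 5), cursors c1@2 c2@2 c3@5, authorship 12..3
After op 4 (insert('o')): buffer="rroontro" (len 8), cursors c1@4 c2@4 c3@8, authorship 1212..33
After op 5 (delete): buffer="rrntr" (len 5), cursors c1@2 c2@2 c3@5, authorship 12..3
After op 6 (insert('x')): buffer="rrxxntrx" (len 8), cursors c1@4 c2@4 c3@8, authorship 1212..33
After op 7 (add_cursor(3)): buffer="rrxxntrx" (len 8), cursors c4@3 c1@4 c2@4 c3@8, authorship 1212..33

Answer: 4 4 8 3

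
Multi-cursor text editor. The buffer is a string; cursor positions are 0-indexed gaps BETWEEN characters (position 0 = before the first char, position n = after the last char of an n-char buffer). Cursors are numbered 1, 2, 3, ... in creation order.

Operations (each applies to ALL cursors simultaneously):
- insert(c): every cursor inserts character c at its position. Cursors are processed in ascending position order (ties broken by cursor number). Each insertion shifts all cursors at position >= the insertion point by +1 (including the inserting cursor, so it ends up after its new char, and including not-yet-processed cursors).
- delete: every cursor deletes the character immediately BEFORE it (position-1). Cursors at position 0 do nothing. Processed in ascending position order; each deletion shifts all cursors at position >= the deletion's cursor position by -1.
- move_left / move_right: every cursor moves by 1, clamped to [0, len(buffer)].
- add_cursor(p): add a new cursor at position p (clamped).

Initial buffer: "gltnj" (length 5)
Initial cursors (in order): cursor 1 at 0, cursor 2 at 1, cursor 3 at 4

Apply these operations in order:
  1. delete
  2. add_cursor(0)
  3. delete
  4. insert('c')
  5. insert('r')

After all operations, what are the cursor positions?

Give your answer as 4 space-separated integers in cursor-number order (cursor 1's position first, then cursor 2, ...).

After op 1 (delete): buffer="ltj" (len 3), cursors c1@0 c2@0 c3@2, authorship ...
After op 2 (add_cursor(0)): buffer="ltj" (len 3), cursors c1@0 c2@0 c4@0 c3@2, authorship ...
After op 3 (delete): buffer="lj" (len 2), cursors c1@0 c2@0 c4@0 c3@1, authorship ..
After op 4 (insert('c')): buffer="ccclcj" (len 6), cursors c1@3 c2@3 c4@3 c3@5, authorship 124.3.
After op 5 (insert('r')): buffer="cccrrrlcrj" (len 10), cursors c1@6 c2@6 c4@6 c3@9, authorship 124124.33.

Answer: 6 6 9 6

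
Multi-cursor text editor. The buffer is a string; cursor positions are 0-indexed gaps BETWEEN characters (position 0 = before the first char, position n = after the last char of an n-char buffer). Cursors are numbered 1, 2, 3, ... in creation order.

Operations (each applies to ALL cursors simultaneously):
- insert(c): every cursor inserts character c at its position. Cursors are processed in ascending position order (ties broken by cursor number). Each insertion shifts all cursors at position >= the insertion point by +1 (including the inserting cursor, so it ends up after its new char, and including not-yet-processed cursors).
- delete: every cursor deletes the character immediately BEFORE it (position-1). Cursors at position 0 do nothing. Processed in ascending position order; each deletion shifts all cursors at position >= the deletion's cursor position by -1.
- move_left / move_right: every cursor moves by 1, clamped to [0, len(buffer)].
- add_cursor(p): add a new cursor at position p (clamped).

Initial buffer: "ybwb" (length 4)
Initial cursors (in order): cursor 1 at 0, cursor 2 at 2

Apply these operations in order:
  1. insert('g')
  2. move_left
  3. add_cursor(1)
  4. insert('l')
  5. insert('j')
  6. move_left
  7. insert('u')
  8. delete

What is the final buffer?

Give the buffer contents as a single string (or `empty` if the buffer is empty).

After op 1 (insert('g')): buffer="gybgwb" (len 6), cursors c1@1 c2@4, authorship 1..2..
After op 2 (move_left): buffer="gybgwb" (len 6), cursors c1@0 c2@3, authorship 1..2..
After op 3 (add_cursor(1)): buffer="gybgwb" (len 6), cursors c1@0 c3@1 c2@3, authorship 1..2..
After op 4 (insert('l')): buffer="lglyblgwb" (len 9), cursors c1@1 c3@3 c2@6, authorship 113..22..
After op 5 (insert('j')): buffer="ljgljybljgwb" (len 12), cursors c1@2 c3@5 c2@9, authorship 11133..222..
After op 6 (move_left): buffer="ljgljybljgwb" (len 12), cursors c1@1 c3@4 c2@8, authorship 11133..222..
After op 7 (insert('u')): buffer="lujglujyblujgwb" (len 15), cursors c1@2 c3@6 c2@11, authorship 1111333..2222..
After op 8 (delete): buffer="ljgljybljgwb" (len 12), cursors c1@1 c3@4 c2@8, authorship 11133..222..

Answer: ljgljybljgwb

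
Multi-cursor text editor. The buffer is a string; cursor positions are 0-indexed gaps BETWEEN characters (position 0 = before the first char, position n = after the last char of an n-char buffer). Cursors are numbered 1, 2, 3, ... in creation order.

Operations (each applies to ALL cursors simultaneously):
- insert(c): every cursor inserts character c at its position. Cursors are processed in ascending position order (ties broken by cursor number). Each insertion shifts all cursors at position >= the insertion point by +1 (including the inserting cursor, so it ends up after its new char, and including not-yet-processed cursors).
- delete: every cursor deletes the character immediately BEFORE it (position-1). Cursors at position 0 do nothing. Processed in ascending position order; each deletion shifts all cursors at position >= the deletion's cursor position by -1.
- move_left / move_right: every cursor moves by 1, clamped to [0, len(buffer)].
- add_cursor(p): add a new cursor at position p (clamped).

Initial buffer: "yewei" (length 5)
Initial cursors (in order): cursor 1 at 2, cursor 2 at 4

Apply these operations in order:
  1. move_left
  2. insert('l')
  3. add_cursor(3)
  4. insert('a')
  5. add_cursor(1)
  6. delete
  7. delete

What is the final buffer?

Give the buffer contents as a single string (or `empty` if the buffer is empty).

After op 1 (move_left): buffer="yewei" (len 5), cursors c1@1 c2@3, authorship .....
After op 2 (insert('l')): buffer="ylewlei" (len 7), cursors c1@2 c2@5, authorship .1..2..
After op 3 (add_cursor(3)): buffer="ylewlei" (len 7), cursors c1@2 c3@3 c2@5, authorship .1..2..
After op 4 (insert('a')): buffer="ylaeawlaei" (len 10), cursors c1@3 c3@5 c2@8, authorship .11.3.22..
After op 5 (add_cursor(1)): buffer="ylaeawlaei" (len 10), cursors c4@1 c1@3 c3@5 c2@8, authorship .11.3.22..
After op 6 (delete): buffer="lewlei" (len 6), cursors c4@0 c1@1 c3@2 c2@4, authorship 1..2..
After op 7 (delete): buffer="wei" (len 3), cursors c1@0 c3@0 c4@0 c2@1, authorship ...

Answer: wei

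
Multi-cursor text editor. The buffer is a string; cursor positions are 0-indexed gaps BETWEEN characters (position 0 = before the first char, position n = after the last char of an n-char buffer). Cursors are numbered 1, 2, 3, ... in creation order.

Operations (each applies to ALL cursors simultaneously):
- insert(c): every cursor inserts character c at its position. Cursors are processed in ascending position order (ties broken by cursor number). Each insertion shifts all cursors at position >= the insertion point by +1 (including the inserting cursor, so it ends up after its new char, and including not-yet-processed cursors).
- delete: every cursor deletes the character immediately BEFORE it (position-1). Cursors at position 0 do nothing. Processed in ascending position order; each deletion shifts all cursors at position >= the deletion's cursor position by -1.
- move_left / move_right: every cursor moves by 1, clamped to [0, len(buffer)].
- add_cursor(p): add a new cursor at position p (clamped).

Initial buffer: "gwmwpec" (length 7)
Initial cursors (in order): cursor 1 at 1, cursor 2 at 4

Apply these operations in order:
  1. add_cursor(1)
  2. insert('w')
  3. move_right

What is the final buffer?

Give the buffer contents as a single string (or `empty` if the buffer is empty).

Answer: gwwwmwwpec

Derivation:
After op 1 (add_cursor(1)): buffer="gwmwpec" (len 7), cursors c1@1 c3@1 c2@4, authorship .......
After op 2 (insert('w')): buffer="gwwwmwwpec" (len 10), cursors c1@3 c3@3 c2@7, authorship .13...2...
After op 3 (move_right): buffer="gwwwmwwpec" (len 10), cursors c1@4 c3@4 c2@8, authorship .13...2...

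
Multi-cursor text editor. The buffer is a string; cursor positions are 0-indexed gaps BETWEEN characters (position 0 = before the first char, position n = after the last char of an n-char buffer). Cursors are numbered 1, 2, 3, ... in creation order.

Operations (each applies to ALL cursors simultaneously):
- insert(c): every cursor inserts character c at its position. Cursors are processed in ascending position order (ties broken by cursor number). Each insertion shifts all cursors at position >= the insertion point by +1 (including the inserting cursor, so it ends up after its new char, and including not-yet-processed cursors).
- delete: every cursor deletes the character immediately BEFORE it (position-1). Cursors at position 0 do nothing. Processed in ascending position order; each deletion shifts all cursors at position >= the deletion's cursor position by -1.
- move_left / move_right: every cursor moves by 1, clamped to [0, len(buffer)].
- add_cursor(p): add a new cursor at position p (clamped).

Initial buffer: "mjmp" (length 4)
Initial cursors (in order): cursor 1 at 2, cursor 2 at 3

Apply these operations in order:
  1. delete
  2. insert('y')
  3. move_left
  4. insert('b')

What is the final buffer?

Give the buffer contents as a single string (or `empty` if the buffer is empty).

After op 1 (delete): buffer="mp" (len 2), cursors c1@1 c2@1, authorship ..
After op 2 (insert('y')): buffer="myyp" (len 4), cursors c1@3 c2@3, authorship .12.
After op 3 (move_left): buffer="myyp" (len 4), cursors c1@2 c2@2, authorship .12.
After op 4 (insert('b')): buffer="mybbyp" (len 6), cursors c1@4 c2@4, authorship .1122.

Answer: mybbyp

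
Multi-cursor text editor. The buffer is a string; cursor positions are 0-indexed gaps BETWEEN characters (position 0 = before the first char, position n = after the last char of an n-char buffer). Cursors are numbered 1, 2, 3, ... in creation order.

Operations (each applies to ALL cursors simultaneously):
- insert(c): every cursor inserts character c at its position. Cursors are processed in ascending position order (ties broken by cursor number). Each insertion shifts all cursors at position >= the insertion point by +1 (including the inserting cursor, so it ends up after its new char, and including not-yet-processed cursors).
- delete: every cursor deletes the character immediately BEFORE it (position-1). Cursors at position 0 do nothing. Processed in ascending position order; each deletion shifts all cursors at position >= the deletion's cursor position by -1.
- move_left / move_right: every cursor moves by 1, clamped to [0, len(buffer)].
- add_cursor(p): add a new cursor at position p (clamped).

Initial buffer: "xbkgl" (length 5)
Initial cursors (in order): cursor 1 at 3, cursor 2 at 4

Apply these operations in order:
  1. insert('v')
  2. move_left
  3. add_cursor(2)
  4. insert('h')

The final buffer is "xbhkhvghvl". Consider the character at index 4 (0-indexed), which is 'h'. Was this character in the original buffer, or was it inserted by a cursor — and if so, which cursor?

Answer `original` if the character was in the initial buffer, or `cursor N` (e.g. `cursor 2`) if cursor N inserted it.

After op 1 (insert('v')): buffer="xbkvgvl" (len 7), cursors c1@4 c2@6, authorship ...1.2.
After op 2 (move_left): buffer="xbkvgvl" (len 7), cursors c1@3 c2@5, authorship ...1.2.
After op 3 (add_cursor(2)): buffer="xbkvgvl" (len 7), cursors c3@2 c1@3 c2@5, authorship ...1.2.
After op 4 (insert('h')): buffer="xbhkhvghvl" (len 10), cursors c3@3 c1@5 c2@8, authorship ..3.11.22.
Authorship (.=original, N=cursor N): . . 3 . 1 1 . 2 2 .
Index 4: author = 1

Answer: cursor 1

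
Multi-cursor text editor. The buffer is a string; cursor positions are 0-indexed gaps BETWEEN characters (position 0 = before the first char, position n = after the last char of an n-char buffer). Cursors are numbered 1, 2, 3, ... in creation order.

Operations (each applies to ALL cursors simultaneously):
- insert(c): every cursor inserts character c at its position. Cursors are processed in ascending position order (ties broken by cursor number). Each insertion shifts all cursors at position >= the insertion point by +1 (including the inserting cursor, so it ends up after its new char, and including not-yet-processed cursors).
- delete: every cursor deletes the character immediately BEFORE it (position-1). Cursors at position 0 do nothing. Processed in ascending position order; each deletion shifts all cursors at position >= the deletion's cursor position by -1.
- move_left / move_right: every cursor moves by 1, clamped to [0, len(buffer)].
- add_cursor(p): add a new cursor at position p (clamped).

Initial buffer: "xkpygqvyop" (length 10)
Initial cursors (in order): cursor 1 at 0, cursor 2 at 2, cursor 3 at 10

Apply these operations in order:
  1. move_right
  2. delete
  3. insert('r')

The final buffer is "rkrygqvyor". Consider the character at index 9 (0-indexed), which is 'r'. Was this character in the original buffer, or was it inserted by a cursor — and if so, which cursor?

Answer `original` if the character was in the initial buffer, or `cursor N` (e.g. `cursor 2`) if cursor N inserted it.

Answer: cursor 3

Derivation:
After op 1 (move_right): buffer="xkpygqvyop" (len 10), cursors c1@1 c2@3 c3@10, authorship ..........
After op 2 (delete): buffer="kygqvyo" (len 7), cursors c1@0 c2@1 c3@7, authorship .......
After op 3 (insert('r')): buffer="rkrygqvyor" (len 10), cursors c1@1 c2@3 c3@10, authorship 1.2......3
Authorship (.=original, N=cursor N): 1 . 2 . . . . . . 3
Index 9: author = 3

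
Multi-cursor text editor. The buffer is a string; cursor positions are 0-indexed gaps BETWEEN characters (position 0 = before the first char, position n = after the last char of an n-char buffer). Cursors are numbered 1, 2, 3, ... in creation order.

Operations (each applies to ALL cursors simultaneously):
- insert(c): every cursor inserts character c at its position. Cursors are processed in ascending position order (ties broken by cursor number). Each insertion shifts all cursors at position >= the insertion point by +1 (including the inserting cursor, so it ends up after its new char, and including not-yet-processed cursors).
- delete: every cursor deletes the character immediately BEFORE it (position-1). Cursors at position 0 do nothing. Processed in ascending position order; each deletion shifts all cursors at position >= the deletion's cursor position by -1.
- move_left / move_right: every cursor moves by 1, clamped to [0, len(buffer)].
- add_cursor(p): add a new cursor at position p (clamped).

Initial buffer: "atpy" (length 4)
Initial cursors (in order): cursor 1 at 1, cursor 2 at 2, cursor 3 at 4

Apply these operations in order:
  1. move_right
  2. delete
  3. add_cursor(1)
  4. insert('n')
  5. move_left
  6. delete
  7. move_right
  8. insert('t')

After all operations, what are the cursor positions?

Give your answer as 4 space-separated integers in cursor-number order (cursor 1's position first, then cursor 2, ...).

After op 1 (move_right): buffer="atpy" (len 4), cursors c1@2 c2@3 c3@4, authorship ....
After op 2 (delete): buffer="a" (len 1), cursors c1@1 c2@1 c3@1, authorship .
After op 3 (add_cursor(1)): buffer="a" (len 1), cursors c1@1 c2@1 c3@1 c4@1, authorship .
After op 4 (insert('n')): buffer="annnn" (len 5), cursors c1@5 c2@5 c3@5 c4@5, authorship .1234
After op 5 (move_left): buffer="annnn" (len 5), cursors c1@4 c2@4 c3@4 c4@4, authorship .1234
After op 6 (delete): buffer="n" (len 1), cursors c1@0 c2@0 c3@0 c4@0, authorship 4
After op 7 (move_right): buffer="n" (len 1), cursors c1@1 c2@1 c3@1 c4@1, authorship 4
After op 8 (insert('t')): buffer="ntttt" (len 5), cursors c1@5 c2@5 c3@5 c4@5, authorship 41234

Answer: 5 5 5 5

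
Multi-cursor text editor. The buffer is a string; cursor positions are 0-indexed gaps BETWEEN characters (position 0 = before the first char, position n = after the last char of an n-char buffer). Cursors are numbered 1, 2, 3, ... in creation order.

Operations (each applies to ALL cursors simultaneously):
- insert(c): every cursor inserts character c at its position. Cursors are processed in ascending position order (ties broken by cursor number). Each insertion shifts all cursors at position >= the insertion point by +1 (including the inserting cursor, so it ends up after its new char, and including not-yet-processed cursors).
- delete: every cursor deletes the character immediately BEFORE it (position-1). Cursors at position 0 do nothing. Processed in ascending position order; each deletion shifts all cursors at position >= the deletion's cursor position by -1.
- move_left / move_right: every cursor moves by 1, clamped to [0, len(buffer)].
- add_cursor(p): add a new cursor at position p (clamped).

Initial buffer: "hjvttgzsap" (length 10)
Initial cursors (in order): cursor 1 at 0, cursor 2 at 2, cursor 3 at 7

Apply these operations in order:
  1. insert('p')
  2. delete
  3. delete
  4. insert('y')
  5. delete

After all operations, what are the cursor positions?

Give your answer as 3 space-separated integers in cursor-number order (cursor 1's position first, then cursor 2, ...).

After op 1 (insert('p')): buffer="phjpvttgzpsap" (len 13), cursors c1@1 c2@4 c3@10, authorship 1..2.....3...
After op 2 (delete): buffer="hjvttgzsap" (len 10), cursors c1@0 c2@2 c3@7, authorship ..........
After op 3 (delete): buffer="hvttgsap" (len 8), cursors c1@0 c2@1 c3@5, authorship ........
After op 4 (insert('y')): buffer="yhyvttgysap" (len 11), cursors c1@1 c2@3 c3@8, authorship 1.2....3...
After op 5 (delete): buffer="hvttgsap" (len 8), cursors c1@0 c2@1 c3@5, authorship ........

Answer: 0 1 5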